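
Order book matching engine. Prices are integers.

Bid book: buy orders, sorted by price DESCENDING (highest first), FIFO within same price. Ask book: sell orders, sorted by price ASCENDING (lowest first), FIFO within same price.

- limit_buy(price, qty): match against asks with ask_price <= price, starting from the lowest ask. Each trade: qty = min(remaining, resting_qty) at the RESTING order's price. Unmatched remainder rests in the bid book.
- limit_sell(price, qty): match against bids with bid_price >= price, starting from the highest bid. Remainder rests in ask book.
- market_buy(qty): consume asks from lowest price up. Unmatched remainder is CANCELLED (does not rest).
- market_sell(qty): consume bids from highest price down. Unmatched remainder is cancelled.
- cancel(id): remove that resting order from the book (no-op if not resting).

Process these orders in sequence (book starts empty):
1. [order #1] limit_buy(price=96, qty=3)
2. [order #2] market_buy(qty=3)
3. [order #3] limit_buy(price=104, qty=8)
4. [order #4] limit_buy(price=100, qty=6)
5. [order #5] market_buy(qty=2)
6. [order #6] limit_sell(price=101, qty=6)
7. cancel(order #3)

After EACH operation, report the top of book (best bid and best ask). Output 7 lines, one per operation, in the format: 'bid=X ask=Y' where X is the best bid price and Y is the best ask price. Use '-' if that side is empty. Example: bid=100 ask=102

Answer: bid=96 ask=-
bid=96 ask=-
bid=104 ask=-
bid=104 ask=-
bid=104 ask=-
bid=104 ask=-
bid=100 ask=-

Derivation:
After op 1 [order #1] limit_buy(price=96, qty=3): fills=none; bids=[#1:3@96] asks=[-]
After op 2 [order #2] market_buy(qty=3): fills=none; bids=[#1:3@96] asks=[-]
After op 3 [order #3] limit_buy(price=104, qty=8): fills=none; bids=[#3:8@104 #1:3@96] asks=[-]
After op 4 [order #4] limit_buy(price=100, qty=6): fills=none; bids=[#3:8@104 #4:6@100 #1:3@96] asks=[-]
After op 5 [order #5] market_buy(qty=2): fills=none; bids=[#3:8@104 #4:6@100 #1:3@96] asks=[-]
After op 6 [order #6] limit_sell(price=101, qty=6): fills=#3x#6:6@104; bids=[#3:2@104 #4:6@100 #1:3@96] asks=[-]
After op 7 cancel(order #3): fills=none; bids=[#4:6@100 #1:3@96] asks=[-]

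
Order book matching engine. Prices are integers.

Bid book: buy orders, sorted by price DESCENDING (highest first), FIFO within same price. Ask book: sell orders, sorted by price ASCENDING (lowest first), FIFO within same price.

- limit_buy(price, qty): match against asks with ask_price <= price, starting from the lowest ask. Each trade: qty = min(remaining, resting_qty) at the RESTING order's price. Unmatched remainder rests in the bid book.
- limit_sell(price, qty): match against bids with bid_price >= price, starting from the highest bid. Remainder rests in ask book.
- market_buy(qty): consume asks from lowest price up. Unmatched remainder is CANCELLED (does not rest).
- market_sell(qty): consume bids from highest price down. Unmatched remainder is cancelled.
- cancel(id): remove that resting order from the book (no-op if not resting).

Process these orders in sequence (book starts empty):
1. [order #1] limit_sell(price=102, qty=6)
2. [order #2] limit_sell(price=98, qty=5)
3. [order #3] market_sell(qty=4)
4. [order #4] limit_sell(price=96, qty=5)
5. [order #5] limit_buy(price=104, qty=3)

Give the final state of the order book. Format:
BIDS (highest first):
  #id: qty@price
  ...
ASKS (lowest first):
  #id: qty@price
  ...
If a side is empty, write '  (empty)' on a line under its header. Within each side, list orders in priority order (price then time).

Answer: BIDS (highest first):
  (empty)
ASKS (lowest first):
  #4: 2@96
  #2: 5@98
  #1: 6@102

Derivation:
After op 1 [order #1] limit_sell(price=102, qty=6): fills=none; bids=[-] asks=[#1:6@102]
After op 2 [order #2] limit_sell(price=98, qty=5): fills=none; bids=[-] asks=[#2:5@98 #1:6@102]
After op 3 [order #3] market_sell(qty=4): fills=none; bids=[-] asks=[#2:5@98 #1:6@102]
After op 4 [order #4] limit_sell(price=96, qty=5): fills=none; bids=[-] asks=[#4:5@96 #2:5@98 #1:6@102]
After op 5 [order #5] limit_buy(price=104, qty=3): fills=#5x#4:3@96; bids=[-] asks=[#4:2@96 #2:5@98 #1:6@102]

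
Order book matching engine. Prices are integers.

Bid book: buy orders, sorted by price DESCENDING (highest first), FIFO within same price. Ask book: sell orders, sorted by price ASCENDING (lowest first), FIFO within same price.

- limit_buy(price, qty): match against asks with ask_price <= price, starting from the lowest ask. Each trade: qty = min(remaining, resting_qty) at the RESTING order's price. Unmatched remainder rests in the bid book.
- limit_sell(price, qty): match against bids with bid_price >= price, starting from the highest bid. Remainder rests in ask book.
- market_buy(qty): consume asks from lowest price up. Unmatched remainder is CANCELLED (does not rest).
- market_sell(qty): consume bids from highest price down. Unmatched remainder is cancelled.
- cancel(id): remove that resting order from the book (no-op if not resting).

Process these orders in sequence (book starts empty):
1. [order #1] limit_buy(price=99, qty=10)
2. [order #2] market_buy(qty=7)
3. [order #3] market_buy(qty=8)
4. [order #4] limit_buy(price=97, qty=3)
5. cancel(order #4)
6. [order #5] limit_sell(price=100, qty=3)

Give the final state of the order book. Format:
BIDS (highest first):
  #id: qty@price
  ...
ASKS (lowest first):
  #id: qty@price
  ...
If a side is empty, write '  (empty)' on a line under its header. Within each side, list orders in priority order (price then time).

After op 1 [order #1] limit_buy(price=99, qty=10): fills=none; bids=[#1:10@99] asks=[-]
After op 2 [order #2] market_buy(qty=7): fills=none; bids=[#1:10@99] asks=[-]
After op 3 [order #3] market_buy(qty=8): fills=none; bids=[#1:10@99] asks=[-]
After op 4 [order #4] limit_buy(price=97, qty=3): fills=none; bids=[#1:10@99 #4:3@97] asks=[-]
After op 5 cancel(order #4): fills=none; bids=[#1:10@99] asks=[-]
After op 6 [order #5] limit_sell(price=100, qty=3): fills=none; bids=[#1:10@99] asks=[#5:3@100]

Answer: BIDS (highest first):
  #1: 10@99
ASKS (lowest first):
  #5: 3@100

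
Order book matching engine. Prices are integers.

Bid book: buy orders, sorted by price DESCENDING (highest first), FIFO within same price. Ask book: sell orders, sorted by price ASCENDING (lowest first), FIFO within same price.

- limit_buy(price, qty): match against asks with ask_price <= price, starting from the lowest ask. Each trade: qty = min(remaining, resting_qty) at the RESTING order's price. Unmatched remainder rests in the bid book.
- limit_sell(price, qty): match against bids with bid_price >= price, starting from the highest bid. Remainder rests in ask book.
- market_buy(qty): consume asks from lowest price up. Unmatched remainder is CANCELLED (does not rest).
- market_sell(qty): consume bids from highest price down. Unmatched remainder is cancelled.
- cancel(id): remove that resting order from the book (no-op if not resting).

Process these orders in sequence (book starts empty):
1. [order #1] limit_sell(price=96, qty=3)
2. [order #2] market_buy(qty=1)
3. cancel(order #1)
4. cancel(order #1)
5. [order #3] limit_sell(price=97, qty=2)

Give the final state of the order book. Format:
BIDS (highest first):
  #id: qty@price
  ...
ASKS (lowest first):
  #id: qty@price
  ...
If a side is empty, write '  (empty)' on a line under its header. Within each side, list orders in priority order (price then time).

Answer: BIDS (highest first):
  (empty)
ASKS (lowest first):
  #3: 2@97

Derivation:
After op 1 [order #1] limit_sell(price=96, qty=3): fills=none; bids=[-] asks=[#1:3@96]
After op 2 [order #2] market_buy(qty=1): fills=#2x#1:1@96; bids=[-] asks=[#1:2@96]
After op 3 cancel(order #1): fills=none; bids=[-] asks=[-]
After op 4 cancel(order #1): fills=none; bids=[-] asks=[-]
After op 5 [order #3] limit_sell(price=97, qty=2): fills=none; bids=[-] asks=[#3:2@97]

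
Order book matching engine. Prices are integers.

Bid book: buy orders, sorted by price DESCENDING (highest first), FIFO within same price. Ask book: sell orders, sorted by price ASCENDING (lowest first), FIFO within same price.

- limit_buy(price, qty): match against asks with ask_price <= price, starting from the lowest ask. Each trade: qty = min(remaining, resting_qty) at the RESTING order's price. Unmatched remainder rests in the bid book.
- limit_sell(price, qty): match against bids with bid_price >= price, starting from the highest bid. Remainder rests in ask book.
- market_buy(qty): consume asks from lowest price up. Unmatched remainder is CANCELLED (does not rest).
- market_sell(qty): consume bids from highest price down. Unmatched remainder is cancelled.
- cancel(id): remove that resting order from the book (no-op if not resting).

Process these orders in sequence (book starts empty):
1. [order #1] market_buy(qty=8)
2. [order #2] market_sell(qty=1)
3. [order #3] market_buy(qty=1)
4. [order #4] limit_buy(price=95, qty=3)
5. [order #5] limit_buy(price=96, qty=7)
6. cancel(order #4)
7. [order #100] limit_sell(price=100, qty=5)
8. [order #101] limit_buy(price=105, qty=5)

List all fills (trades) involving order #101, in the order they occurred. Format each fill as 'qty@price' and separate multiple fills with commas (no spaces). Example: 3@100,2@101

After op 1 [order #1] market_buy(qty=8): fills=none; bids=[-] asks=[-]
After op 2 [order #2] market_sell(qty=1): fills=none; bids=[-] asks=[-]
After op 3 [order #3] market_buy(qty=1): fills=none; bids=[-] asks=[-]
After op 4 [order #4] limit_buy(price=95, qty=3): fills=none; bids=[#4:3@95] asks=[-]
After op 5 [order #5] limit_buy(price=96, qty=7): fills=none; bids=[#5:7@96 #4:3@95] asks=[-]
After op 6 cancel(order #4): fills=none; bids=[#5:7@96] asks=[-]
After op 7 [order #100] limit_sell(price=100, qty=5): fills=none; bids=[#5:7@96] asks=[#100:5@100]
After op 8 [order #101] limit_buy(price=105, qty=5): fills=#101x#100:5@100; bids=[#5:7@96] asks=[-]

Answer: 5@100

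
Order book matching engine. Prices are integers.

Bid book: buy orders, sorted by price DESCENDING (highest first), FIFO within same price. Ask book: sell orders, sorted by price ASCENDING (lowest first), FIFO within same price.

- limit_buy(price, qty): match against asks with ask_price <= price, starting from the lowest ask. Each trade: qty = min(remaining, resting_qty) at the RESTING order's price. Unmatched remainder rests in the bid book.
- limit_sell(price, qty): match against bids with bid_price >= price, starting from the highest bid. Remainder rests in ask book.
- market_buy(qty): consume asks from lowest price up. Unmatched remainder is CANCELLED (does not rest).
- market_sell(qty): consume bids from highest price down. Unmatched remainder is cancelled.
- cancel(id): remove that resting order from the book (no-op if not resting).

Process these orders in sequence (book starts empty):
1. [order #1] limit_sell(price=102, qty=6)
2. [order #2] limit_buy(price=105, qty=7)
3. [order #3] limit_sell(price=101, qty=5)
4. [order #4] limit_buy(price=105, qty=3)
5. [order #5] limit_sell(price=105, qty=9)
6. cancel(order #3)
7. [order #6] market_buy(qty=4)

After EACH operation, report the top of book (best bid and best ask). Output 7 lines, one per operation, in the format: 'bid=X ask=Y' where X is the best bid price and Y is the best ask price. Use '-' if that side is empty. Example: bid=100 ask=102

Answer: bid=- ask=102
bid=105 ask=-
bid=- ask=101
bid=- ask=101
bid=- ask=101
bid=- ask=105
bid=- ask=105

Derivation:
After op 1 [order #1] limit_sell(price=102, qty=6): fills=none; bids=[-] asks=[#1:6@102]
After op 2 [order #2] limit_buy(price=105, qty=7): fills=#2x#1:6@102; bids=[#2:1@105] asks=[-]
After op 3 [order #3] limit_sell(price=101, qty=5): fills=#2x#3:1@105; bids=[-] asks=[#3:4@101]
After op 4 [order #4] limit_buy(price=105, qty=3): fills=#4x#3:3@101; bids=[-] asks=[#3:1@101]
After op 5 [order #5] limit_sell(price=105, qty=9): fills=none; bids=[-] asks=[#3:1@101 #5:9@105]
After op 6 cancel(order #3): fills=none; bids=[-] asks=[#5:9@105]
After op 7 [order #6] market_buy(qty=4): fills=#6x#5:4@105; bids=[-] asks=[#5:5@105]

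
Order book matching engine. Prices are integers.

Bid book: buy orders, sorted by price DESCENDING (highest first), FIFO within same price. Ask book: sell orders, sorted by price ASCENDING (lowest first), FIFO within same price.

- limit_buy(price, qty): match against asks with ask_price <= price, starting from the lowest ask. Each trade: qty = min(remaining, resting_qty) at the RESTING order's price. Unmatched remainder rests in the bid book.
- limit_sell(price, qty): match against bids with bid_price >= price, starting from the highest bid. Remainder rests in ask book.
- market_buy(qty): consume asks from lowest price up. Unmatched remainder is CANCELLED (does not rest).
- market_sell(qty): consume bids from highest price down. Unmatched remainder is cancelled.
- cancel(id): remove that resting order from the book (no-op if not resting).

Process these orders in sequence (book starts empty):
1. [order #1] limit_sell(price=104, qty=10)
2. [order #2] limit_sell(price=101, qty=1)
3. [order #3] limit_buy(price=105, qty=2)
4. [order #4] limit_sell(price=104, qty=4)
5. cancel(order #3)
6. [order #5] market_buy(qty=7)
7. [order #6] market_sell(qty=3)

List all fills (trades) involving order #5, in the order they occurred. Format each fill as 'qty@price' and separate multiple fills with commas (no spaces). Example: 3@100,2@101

After op 1 [order #1] limit_sell(price=104, qty=10): fills=none; bids=[-] asks=[#1:10@104]
After op 2 [order #2] limit_sell(price=101, qty=1): fills=none; bids=[-] asks=[#2:1@101 #1:10@104]
After op 3 [order #3] limit_buy(price=105, qty=2): fills=#3x#2:1@101 #3x#1:1@104; bids=[-] asks=[#1:9@104]
After op 4 [order #4] limit_sell(price=104, qty=4): fills=none; bids=[-] asks=[#1:9@104 #4:4@104]
After op 5 cancel(order #3): fills=none; bids=[-] asks=[#1:9@104 #4:4@104]
After op 6 [order #5] market_buy(qty=7): fills=#5x#1:7@104; bids=[-] asks=[#1:2@104 #4:4@104]
After op 7 [order #6] market_sell(qty=3): fills=none; bids=[-] asks=[#1:2@104 #4:4@104]

Answer: 7@104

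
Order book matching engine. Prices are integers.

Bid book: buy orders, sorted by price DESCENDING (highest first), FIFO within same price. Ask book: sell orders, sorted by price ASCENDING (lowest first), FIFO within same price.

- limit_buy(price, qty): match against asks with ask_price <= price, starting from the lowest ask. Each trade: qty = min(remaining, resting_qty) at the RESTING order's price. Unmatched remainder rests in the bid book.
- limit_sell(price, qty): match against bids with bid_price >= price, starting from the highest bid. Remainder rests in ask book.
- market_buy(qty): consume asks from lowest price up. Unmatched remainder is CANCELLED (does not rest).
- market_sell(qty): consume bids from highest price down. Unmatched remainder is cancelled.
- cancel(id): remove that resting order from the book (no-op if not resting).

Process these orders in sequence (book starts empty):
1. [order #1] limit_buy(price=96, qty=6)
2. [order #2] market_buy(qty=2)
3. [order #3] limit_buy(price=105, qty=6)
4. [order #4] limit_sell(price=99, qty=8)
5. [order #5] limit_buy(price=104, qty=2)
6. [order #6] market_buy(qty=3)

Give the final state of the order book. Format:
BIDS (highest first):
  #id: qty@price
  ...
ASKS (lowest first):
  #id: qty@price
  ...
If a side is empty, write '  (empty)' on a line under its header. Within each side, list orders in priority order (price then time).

Answer: BIDS (highest first):
  #1: 6@96
ASKS (lowest first):
  (empty)

Derivation:
After op 1 [order #1] limit_buy(price=96, qty=6): fills=none; bids=[#1:6@96] asks=[-]
After op 2 [order #2] market_buy(qty=2): fills=none; bids=[#1:6@96] asks=[-]
After op 3 [order #3] limit_buy(price=105, qty=6): fills=none; bids=[#3:6@105 #1:6@96] asks=[-]
After op 4 [order #4] limit_sell(price=99, qty=8): fills=#3x#4:6@105; bids=[#1:6@96] asks=[#4:2@99]
After op 5 [order #5] limit_buy(price=104, qty=2): fills=#5x#4:2@99; bids=[#1:6@96] asks=[-]
After op 6 [order #6] market_buy(qty=3): fills=none; bids=[#1:6@96] asks=[-]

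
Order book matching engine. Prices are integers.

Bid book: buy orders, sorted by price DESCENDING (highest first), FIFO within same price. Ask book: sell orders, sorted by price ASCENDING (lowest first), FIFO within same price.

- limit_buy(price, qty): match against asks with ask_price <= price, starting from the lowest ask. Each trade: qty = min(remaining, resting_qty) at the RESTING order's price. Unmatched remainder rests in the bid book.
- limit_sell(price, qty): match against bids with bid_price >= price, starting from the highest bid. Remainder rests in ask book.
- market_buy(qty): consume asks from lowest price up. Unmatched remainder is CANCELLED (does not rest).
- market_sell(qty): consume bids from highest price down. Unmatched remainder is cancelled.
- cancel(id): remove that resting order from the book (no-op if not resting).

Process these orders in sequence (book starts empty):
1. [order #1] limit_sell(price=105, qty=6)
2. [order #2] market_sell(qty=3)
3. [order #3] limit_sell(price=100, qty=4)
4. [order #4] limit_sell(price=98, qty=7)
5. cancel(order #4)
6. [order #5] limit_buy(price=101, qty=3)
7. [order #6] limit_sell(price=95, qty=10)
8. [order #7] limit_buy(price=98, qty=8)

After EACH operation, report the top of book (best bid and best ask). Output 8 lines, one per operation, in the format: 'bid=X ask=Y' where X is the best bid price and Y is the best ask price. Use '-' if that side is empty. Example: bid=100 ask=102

After op 1 [order #1] limit_sell(price=105, qty=6): fills=none; bids=[-] asks=[#1:6@105]
After op 2 [order #2] market_sell(qty=3): fills=none; bids=[-] asks=[#1:6@105]
After op 3 [order #3] limit_sell(price=100, qty=4): fills=none; bids=[-] asks=[#3:4@100 #1:6@105]
After op 4 [order #4] limit_sell(price=98, qty=7): fills=none; bids=[-] asks=[#4:7@98 #3:4@100 #1:6@105]
After op 5 cancel(order #4): fills=none; bids=[-] asks=[#3:4@100 #1:6@105]
After op 6 [order #5] limit_buy(price=101, qty=3): fills=#5x#3:3@100; bids=[-] asks=[#3:1@100 #1:6@105]
After op 7 [order #6] limit_sell(price=95, qty=10): fills=none; bids=[-] asks=[#6:10@95 #3:1@100 #1:6@105]
After op 8 [order #7] limit_buy(price=98, qty=8): fills=#7x#6:8@95; bids=[-] asks=[#6:2@95 #3:1@100 #1:6@105]

Answer: bid=- ask=105
bid=- ask=105
bid=- ask=100
bid=- ask=98
bid=- ask=100
bid=- ask=100
bid=- ask=95
bid=- ask=95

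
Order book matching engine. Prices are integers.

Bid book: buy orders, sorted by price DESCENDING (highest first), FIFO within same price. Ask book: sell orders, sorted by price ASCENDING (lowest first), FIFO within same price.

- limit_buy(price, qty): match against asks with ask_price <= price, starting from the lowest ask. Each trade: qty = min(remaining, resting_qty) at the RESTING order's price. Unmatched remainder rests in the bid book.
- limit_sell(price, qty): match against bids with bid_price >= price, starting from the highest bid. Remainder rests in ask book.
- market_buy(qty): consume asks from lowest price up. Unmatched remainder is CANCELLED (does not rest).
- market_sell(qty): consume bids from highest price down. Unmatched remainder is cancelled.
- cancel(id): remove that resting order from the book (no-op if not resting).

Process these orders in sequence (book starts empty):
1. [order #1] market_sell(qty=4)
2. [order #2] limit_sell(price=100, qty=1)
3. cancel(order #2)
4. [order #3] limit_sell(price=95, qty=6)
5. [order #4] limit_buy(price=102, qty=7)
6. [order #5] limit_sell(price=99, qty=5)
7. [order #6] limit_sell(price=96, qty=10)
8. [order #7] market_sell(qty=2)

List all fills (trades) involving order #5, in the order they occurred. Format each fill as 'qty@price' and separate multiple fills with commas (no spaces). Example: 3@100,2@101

Answer: 1@102

Derivation:
After op 1 [order #1] market_sell(qty=4): fills=none; bids=[-] asks=[-]
After op 2 [order #2] limit_sell(price=100, qty=1): fills=none; bids=[-] asks=[#2:1@100]
After op 3 cancel(order #2): fills=none; bids=[-] asks=[-]
After op 4 [order #3] limit_sell(price=95, qty=6): fills=none; bids=[-] asks=[#3:6@95]
After op 5 [order #4] limit_buy(price=102, qty=7): fills=#4x#3:6@95; bids=[#4:1@102] asks=[-]
After op 6 [order #5] limit_sell(price=99, qty=5): fills=#4x#5:1@102; bids=[-] asks=[#5:4@99]
After op 7 [order #6] limit_sell(price=96, qty=10): fills=none; bids=[-] asks=[#6:10@96 #5:4@99]
After op 8 [order #7] market_sell(qty=2): fills=none; bids=[-] asks=[#6:10@96 #5:4@99]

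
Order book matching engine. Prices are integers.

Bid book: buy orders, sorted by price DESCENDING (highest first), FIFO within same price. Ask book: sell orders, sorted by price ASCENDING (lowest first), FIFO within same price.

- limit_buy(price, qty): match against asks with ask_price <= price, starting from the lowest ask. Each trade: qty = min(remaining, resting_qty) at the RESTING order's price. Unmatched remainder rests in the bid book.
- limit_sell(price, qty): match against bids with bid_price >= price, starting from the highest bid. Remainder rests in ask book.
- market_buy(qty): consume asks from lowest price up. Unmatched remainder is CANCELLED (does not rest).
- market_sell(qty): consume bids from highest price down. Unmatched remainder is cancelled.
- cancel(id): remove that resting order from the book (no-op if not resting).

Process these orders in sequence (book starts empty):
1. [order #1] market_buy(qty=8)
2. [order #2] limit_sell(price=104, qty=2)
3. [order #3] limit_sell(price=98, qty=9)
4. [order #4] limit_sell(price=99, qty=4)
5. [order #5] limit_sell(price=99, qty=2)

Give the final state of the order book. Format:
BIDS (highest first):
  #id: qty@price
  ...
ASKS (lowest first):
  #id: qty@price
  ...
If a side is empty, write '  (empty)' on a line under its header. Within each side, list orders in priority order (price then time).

Answer: BIDS (highest first):
  (empty)
ASKS (lowest first):
  #3: 9@98
  #4: 4@99
  #5: 2@99
  #2: 2@104

Derivation:
After op 1 [order #1] market_buy(qty=8): fills=none; bids=[-] asks=[-]
After op 2 [order #2] limit_sell(price=104, qty=2): fills=none; bids=[-] asks=[#2:2@104]
After op 3 [order #3] limit_sell(price=98, qty=9): fills=none; bids=[-] asks=[#3:9@98 #2:2@104]
After op 4 [order #4] limit_sell(price=99, qty=4): fills=none; bids=[-] asks=[#3:9@98 #4:4@99 #2:2@104]
After op 5 [order #5] limit_sell(price=99, qty=2): fills=none; bids=[-] asks=[#3:9@98 #4:4@99 #5:2@99 #2:2@104]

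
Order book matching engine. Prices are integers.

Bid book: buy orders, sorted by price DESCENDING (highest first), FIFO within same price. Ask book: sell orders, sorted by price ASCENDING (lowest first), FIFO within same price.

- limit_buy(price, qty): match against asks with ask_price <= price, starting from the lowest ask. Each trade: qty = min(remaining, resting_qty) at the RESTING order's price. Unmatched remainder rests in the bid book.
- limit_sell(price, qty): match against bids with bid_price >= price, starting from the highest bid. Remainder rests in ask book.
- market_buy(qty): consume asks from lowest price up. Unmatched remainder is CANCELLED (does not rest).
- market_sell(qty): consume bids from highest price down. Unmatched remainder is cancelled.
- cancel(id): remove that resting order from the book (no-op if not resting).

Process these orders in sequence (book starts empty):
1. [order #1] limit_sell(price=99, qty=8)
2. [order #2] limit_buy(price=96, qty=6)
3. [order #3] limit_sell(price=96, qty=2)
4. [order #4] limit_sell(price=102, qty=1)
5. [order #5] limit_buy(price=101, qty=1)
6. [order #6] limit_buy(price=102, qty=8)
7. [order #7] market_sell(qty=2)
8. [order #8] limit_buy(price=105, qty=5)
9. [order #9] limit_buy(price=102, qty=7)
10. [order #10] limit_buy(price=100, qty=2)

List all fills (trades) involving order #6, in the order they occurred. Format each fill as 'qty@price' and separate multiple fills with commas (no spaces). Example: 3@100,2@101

Answer: 7@99,1@102

Derivation:
After op 1 [order #1] limit_sell(price=99, qty=8): fills=none; bids=[-] asks=[#1:8@99]
After op 2 [order #2] limit_buy(price=96, qty=6): fills=none; bids=[#2:6@96] asks=[#1:8@99]
After op 3 [order #3] limit_sell(price=96, qty=2): fills=#2x#3:2@96; bids=[#2:4@96] asks=[#1:8@99]
After op 4 [order #4] limit_sell(price=102, qty=1): fills=none; bids=[#2:4@96] asks=[#1:8@99 #4:1@102]
After op 5 [order #5] limit_buy(price=101, qty=1): fills=#5x#1:1@99; bids=[#2:4@96] asks=[#1:7@99 #4:1@102]
After op 6 [order #6] limit_buy(price=102, qty=8): fills=#6x#1:7@99 #6x#4:1@102; bids=[#2:4@96] asks=[-]
After op 7 [order #7] market_sell(qty=2): fills=#2x#7:2@96; bids=[#2:2@96] asks=[-]
After op 8 [order #8] limit_buy(price=105, qty=5): fills=none; bids=[#8:5@105 #2:2@96] asks=[-]
After op 9 [order #9] limit_buy(price=102, qty=7): fills=none; bids=[#8:5@105 #9:7@102 #2:2@96] asks=[-]
After op 10 [order #10] limit_buy(price=100, qty=2): fills=none; bids=[#8:5@105 #9:7@102 #10:2@100 #2:2@96] asks=[-]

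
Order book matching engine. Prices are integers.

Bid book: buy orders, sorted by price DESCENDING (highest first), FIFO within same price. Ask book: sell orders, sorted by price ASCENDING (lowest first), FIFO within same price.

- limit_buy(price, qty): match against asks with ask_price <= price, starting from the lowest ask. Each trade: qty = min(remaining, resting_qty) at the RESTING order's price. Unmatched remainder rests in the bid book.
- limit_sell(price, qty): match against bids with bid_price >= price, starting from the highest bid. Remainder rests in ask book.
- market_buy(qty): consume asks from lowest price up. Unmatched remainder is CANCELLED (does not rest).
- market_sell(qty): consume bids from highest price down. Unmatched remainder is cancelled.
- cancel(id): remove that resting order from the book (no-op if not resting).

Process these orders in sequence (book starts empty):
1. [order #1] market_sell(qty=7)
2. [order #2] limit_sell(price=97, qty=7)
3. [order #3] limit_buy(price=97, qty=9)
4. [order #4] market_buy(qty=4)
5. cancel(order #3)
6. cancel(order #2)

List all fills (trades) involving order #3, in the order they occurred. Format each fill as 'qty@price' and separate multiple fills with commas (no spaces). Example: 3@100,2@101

Answer: 7@97

Derivation:
After op 1 [order #1] market_sell(qty=7): fills=none; bids=[-] asks=[-]
After op 2 [order #2] limit_sell(price=97, qty=7): fills=none; bids=[-] asks=[#2:7@97]
After op 3 [order #3] limit_buy(price=97, qty=9): fills=#3x#2:7@97; bids=[#3:2@97] asks=[-]
After op 4 [order #4] market_buy(qty=4): fills=none; bids=[#3:2@97] asks=[-]
After op 5 cancel(order #3): fills=none; bids=[-] asks=[-]
After op 6 cancel(order #2): fills=none; bids=[-] asks=[-]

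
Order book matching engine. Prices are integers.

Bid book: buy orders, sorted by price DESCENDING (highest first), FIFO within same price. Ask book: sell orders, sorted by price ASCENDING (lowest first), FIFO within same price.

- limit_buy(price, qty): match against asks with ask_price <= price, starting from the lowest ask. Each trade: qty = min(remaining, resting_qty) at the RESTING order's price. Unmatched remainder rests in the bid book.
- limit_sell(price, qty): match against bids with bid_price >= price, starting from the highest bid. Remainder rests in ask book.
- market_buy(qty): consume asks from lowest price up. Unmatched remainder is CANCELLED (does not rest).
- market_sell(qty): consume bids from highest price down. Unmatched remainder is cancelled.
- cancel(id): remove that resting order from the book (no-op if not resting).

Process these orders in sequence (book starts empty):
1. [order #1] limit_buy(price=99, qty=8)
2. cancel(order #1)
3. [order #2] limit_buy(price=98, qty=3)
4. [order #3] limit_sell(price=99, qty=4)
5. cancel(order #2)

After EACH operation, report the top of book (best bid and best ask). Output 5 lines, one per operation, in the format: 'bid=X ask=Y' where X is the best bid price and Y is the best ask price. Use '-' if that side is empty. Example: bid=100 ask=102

Answer: bid=99 ask=-
bid=- ask=-
bid=98 ask=-
bid=98 ask=99
bid=- ask=99

Derivation:
After op 1 [order #1] limit_buy(price=99, qty=8): fills=none; bids=[#1:8@99] asks=[-]
After op 2 cancel(order #1): fills=none; bids=[-] asks=[-]
After op 3 [order #2] limit_buy(price=98, qty=3): fills=none; bids=[#2:3@98] asks=[-]
After op 4 [order #3] limit_sell(price=99, qty=4): fills=none; bids=[#2:3@98] asks=[#3:4@99]
After op 5 cancel(order #2): fills=none; bids=[-] asks=[#3:4@99]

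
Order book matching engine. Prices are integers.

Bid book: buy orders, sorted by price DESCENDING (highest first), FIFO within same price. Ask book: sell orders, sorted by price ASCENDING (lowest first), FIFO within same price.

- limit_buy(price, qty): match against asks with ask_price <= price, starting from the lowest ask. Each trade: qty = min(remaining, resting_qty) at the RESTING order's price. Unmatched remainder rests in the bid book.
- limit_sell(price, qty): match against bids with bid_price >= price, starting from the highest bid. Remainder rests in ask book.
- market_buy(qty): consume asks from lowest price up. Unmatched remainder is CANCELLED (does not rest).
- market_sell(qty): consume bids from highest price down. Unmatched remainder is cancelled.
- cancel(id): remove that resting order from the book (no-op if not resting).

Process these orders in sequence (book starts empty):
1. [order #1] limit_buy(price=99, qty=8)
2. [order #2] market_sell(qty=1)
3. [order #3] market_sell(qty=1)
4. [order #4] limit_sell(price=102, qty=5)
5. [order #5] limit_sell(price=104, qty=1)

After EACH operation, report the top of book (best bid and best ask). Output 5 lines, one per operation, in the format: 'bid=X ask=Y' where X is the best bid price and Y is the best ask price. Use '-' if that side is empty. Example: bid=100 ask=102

Answer: bid=99 ask=-
bid=99 ask=-
bid=99 ask=-
bid=99 ask=102
bid=99 ask=102

Derivation:
After op 1 [order #1] limit_buy(price=99, qty=8): fills=none; bids=[#1:8@99] asks=[-]
After op 2 [order #2] market_sell(qty=1): fills=#1x#2:1@99; bids=[#1:7@99] asks=[-]
After op 3 [order #3] market_sell(qty=1): fills=#1x#3:1@99; bids=[#1:6@99] asks=[-]
After op 4 [order #4] limit_sell(price=102, qty=5): fills=none; bids=[#1:6@99] asks=[#4:5@102]
After op 5 [order #5] limit_sell(price=104, qty=1): fills=none; bids=[#1:6@99] asks=[#4:5@102 #5:1@104]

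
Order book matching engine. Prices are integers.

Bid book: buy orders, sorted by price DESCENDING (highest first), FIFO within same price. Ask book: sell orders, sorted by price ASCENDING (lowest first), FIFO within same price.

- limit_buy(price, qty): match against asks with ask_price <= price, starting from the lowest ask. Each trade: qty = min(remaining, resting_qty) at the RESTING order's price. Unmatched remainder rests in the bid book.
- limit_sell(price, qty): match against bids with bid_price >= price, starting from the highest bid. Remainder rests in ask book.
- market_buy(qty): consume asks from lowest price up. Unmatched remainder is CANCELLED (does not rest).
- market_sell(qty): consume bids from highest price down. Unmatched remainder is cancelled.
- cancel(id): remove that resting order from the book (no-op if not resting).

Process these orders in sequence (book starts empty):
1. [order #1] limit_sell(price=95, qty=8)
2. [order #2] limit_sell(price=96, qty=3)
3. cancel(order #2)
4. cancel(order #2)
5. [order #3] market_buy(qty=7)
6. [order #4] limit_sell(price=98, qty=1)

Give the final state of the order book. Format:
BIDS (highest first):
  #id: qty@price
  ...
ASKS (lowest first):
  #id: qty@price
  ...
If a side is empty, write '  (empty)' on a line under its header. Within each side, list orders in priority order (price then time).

Answer: BIDS (highest first):
  (empty)
ASKS (lowest first):
  #1: 1@95
  #4: 1@98

Derivation:
After op 1 [order #1] limit_sell(price=95, qty=8): fills=none; bids=[-] asks=[#1:8@95]
After op 2 [order #2] limit_sell(price=96, qty=3): fills=none; bids=[-] asks=[#1:8@95 #2:3@96]
After op 3 cancel(order #2): fills=none; bids=[-] asks=[#1:8@95]
After op 4 cancel(order #2): fills=none; bids=[-] asks=[#1:8@95]
After op 5 [order #3] market_buy(qty=7): fills=#3x#1:7@95; bids=[-] asks=[#1:1@95]
After op 6 [order #4] limit_sell(price=98, qty=1): fills=none; bids=[-] asks=[#1:1@95 #4:1@98]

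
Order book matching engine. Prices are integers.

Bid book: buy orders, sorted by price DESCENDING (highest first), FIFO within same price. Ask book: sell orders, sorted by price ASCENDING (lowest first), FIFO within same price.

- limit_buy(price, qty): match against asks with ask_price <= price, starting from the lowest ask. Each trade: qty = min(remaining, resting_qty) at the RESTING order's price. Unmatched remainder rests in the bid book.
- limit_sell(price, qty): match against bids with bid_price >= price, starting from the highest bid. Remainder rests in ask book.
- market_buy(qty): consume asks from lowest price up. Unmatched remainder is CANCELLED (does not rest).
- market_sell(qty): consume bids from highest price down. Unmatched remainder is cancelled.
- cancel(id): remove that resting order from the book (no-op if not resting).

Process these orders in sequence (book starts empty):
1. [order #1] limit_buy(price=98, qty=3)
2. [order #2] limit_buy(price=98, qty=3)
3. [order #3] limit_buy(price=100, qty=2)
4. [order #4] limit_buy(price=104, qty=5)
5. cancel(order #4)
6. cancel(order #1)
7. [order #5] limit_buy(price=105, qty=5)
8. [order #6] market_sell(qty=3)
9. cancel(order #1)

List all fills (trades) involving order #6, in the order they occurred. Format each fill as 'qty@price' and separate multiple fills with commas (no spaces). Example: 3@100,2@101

After op 1 [order #1] limit_buy(price=98, qty=3): fills=none; bids=[#1:3@98] asks=[-]
After op 2 [order #2] limit_buy(price=98, qty=3): fills=none; bids=[#1:3@98 #2:3@98] asks=[-]
After op 3 [order #3] limit_buy(price=100, qty=2): fills=none; bids=[#3:2@100 #1:3@98 #2:3@98] asks=[-]
After op 4 [order #4] limit_buy(price=104, qty=5): fills=none; bids=[#4:5@104 #3:2@100 #1:3@98 #2:3@98] asks=[-]
After op 5 cancel(order #4): fills=none; bids=[#3:2@100 #1:3@98 #2:3@98] asks=[-]
After op 6 cancel(order #1): fills=none; bids=[#3:2@100 #2:3@98] asks=[-]
After op 7 [order #5] limit_buy(price=105, qty=5): fills=none; bids=[#5:5@105 #3:2@100 #2:3@98] asks=[-]
After op 8 [order #6] market_sell(qty=3): fills=#5x#6:3@105; bids=[#5:2@105 #3:2@100 #2:3@98] asks=[-]
After op 9 cancel(order #1): fills=none; bids=[#5:2@105 #3:2@100 #2:3@98] asks=[-]

Answer: 3@105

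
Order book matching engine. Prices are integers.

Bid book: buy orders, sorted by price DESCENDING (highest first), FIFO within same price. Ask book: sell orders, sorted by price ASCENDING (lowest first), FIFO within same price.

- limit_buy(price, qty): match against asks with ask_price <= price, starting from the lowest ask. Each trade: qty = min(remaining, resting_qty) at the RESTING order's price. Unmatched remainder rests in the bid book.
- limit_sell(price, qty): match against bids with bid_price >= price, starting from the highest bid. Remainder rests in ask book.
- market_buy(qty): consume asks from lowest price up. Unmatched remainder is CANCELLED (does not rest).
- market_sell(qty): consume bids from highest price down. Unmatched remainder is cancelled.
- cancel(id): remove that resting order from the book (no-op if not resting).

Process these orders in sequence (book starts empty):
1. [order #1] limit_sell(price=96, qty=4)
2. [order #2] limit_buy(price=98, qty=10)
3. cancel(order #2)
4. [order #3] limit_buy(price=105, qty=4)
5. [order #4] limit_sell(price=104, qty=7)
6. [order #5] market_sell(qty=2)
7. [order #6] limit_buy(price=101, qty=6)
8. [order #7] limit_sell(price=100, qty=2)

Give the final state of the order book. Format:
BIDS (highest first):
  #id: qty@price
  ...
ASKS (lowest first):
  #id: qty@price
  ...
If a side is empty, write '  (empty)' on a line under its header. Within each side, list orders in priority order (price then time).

After op 1 [order #1] limit_sell(price=96, qty=4): fills=none; bids=[-] asks=[#1:4@96]
After op 2 [order #2] limit_buy(price=98, qty=10): fills=#2x#1:4@96; bids=[#2:6@98] asks=[-]
After op 3 cancel(order #2): fills=none; bids=[-] asks=[-]
After op 4 [order #3] limit_buy(price=105, qty=4): fills=none; bids=[#3:4@105] asks=[-]
After op 5 [order #4] limit_sell(price=104, qty=7): fills=#3x#4:4@105; bids=[-] asks=[#4:3@104]
After op 6 [order #5] market_sell(qty=2): fills=none; bids=[-] asks=[#4:3@104]
After op 7 [order #6] limit_buy(price=101, qty=6): fills=none; bids=[#6:6@101] asks=[#4:3@104]
After op 8 [order #7] limit_sell(price=100, qty=2): fills=#6x#7:2@101; bids=[#6:4@101] asks=[#4:3@104]

Answer: BIDS (highest first):
  #6: 4@101
ASKS (lowest first):
  #4: 3@104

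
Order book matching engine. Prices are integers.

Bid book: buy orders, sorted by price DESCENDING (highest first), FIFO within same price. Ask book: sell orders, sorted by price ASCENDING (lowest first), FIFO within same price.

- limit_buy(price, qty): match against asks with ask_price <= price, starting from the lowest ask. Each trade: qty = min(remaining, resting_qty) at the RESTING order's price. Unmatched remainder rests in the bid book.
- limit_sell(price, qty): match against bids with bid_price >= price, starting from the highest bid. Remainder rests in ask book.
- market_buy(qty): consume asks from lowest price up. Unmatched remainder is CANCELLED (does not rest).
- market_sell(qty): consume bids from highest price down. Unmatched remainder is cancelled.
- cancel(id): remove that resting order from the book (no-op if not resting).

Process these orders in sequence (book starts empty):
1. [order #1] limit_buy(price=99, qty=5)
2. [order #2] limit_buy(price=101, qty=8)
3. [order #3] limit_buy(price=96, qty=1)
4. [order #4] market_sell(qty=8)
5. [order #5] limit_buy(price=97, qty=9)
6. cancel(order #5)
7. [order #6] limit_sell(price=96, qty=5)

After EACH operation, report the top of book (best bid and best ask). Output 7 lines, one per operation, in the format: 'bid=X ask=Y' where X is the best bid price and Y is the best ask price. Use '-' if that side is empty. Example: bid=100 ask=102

Answer: bid=99 ask=-
bid=101 ask=-
bid=101 ask=-
bid=99 ask=-
bid=99 ask=-
bid=99 ask=-
bid=96 ask=-

Derivation:
After op 1 [order #1] limit_buy(price=99, qty=5): fills=none; bids=[#1:5@99] asks=[-]
After op 2 [order #2] limit_buy(price=101, qty=8): fills=none; bids=[#2:8@101 #1:5@99] asks=[-]
After op 3 [order #3] limit_buy(price=96, qty=1): fills=none; bids=[#2:8@101 #1:5@99 #3:1@96] asks=[-]
After op 4 [order #4] market_sell(qty=8): fills=#2x#4:8@101; bids=[#1:5@99 #3:1@96] asks=[-]
After op 5 [order #5] limit_buy(price=97, qty=9): fills=none; bids=[#1:5@99 #5:9@97 #3:1@96] asks=[-]
After op 6 cancel(order #5): fills=none; bids=[#1:5@99 #3:1@96] asks=[-]
After op 7 [order #6] limit_sell(price=96, qty=5): fills=#1x#6:5@99; bids=[#3:1@96] asks=[-]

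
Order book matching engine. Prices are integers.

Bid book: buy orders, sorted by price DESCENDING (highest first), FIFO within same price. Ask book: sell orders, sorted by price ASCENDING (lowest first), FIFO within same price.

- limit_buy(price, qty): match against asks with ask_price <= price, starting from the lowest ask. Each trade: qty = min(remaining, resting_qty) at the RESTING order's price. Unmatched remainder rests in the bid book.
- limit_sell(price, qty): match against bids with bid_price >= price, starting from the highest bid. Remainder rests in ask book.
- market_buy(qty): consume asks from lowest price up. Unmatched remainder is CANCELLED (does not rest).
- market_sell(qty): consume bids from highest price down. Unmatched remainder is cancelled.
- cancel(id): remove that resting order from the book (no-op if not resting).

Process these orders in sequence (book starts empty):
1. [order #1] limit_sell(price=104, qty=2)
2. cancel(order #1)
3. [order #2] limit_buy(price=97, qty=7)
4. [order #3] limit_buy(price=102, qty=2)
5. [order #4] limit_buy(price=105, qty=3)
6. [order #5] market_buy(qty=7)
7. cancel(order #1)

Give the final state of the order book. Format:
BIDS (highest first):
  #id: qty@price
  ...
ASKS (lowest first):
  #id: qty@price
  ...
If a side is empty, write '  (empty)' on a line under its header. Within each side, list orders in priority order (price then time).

After op 1 [order #1] limit_sell(price=104, qty=2): fills=none; bids=[-] asks=[#1:2@104]
After op 2 cancel(order #1): fills=none; bids=[-] asks=[-]
After op 3 [order #2] limit_buy(price=97, qty=7): fills=none; bids=[#2:7@97] asks=[-]
After op 4 [order #3] limit_buy(price=102, qty=2): fills=none; bids=[#3:2@102 #2:7@97] asks=[-]
After op 5 [order #4] limit_buy(price=105, qty=3): fills=none; bids=[#4:3@105 #3:2@102 #2:7@97] asks=[-]
After op 6 [order #5] market_buy(qty=7): fills=none; bids=[#4:3@105 #3:2@102 #2:7@97] asks=[-]
After op 7 cancel(order #1): fills=none; bids=[#4:3@105 #3:2@102 #2:7@97] asks=[-]

Answer: BIDS (highest first):
  #4: 3@105
  #3: 2@102
  #2: 7@97
ASKS (lowest first):
  (empty)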